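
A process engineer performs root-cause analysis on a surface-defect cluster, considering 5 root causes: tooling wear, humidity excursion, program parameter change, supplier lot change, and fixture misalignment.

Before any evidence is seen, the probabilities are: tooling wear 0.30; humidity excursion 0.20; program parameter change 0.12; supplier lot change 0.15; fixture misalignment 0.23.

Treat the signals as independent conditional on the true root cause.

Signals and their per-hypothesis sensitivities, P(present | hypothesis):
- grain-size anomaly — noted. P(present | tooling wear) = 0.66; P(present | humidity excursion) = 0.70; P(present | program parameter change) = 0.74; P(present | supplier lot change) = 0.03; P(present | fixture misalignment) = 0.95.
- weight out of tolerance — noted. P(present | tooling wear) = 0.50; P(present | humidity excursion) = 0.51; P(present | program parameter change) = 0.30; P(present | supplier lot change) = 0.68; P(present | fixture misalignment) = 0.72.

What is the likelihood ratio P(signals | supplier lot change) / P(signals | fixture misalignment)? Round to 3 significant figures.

0.0298

Joint likelihood of the signal pattern under each hypothesis:
  supplier lot change: 0.03 × 0.68 = 0.0204
  fixture misalignment: 0.95 × 0.72 = 0.684
Bayes factor = 0.0204 / 0.684 ≈ 0.0298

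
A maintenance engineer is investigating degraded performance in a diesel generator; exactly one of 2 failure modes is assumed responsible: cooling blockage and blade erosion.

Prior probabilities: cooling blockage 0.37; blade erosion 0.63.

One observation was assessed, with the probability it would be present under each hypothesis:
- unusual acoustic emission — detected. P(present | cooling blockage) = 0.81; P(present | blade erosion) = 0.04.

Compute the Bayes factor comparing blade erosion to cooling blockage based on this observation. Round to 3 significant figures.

0.0494

Likelihood of this observation under each hypothesis:
  blade erosion: 0.04
  cooling blockage: 0.81
Bayes factor = 0.04 / 0.81 ≈ 0.0494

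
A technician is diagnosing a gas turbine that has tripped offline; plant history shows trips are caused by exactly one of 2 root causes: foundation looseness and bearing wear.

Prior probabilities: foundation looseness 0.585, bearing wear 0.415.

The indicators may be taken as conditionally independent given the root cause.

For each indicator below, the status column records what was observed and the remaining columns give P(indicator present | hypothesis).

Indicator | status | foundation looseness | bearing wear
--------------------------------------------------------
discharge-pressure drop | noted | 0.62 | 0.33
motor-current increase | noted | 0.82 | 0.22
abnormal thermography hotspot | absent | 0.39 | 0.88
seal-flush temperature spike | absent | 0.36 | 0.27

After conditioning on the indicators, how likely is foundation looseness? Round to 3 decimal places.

For each hypothesis, the unnormalized posterior weight is prior × product of the indicator likelihoods (using 1 − P(present | H) for each absent indicator):
  foundation looseness: 0.585 × 0.62 × 0.82 × (1 − 0.39) × (1 − 0.36) = 0.11611
  bearing wear: 0.415 × 0.33 × 0.22 × (1 − 0.88) × (1 − 0.27) = 0.0026393
The unnormalized weights sum to 0.11875.
P(foundation looseness | evidence) = 0.11611 / 0.11875 ≈ 0.978.

0.978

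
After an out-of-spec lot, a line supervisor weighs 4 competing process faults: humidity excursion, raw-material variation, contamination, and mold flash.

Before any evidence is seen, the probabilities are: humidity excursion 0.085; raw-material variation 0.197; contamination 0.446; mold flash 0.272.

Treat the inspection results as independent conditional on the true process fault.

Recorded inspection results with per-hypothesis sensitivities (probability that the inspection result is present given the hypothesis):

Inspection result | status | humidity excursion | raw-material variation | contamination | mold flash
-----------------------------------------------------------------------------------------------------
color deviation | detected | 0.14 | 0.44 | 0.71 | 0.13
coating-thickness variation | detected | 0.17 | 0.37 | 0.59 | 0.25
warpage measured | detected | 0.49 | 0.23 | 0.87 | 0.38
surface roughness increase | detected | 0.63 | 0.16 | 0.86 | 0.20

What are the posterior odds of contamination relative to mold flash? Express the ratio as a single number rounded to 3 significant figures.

208

Posterior odds equal prior odds times the likelihood ratio; only the two competing hypotheses matter.
  contamination: 0.446 × 0.71 × 0.59 × 0.87 × 0.86 = 0.13979
  mold flash: 0.272 × 0.13 × 0.25 × 0.38 × 0.20 = 0.00067184
Posterior odds = 0.13979 / 0.00067184 ≈ 208.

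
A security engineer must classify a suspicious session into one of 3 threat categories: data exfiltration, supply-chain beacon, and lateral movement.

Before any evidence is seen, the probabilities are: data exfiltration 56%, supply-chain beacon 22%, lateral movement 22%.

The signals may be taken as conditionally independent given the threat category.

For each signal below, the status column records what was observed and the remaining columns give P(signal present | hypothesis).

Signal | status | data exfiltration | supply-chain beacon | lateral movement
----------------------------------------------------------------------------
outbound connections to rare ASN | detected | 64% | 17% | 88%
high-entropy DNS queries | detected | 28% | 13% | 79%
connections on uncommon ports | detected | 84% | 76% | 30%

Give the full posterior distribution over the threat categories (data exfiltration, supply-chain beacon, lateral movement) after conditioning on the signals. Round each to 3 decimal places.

0.630, 0.028, 0.343

Multiply each prior by the joint likelihood of the signal pattern:
  data exfiltration: 0.56 × 0.64 × 0.28 × 0.84 = 0.084296
  supply-chain beacon: 0.22 × 0.17 × 0.13 × 0.76 = 0.0036951
  lateral movement: 0.22 × 0.88 × 0.79 × 0.30 = 0.045883
Marginal likelihood of the evidence = 0.13387.
P(data exfiltration | evidence) = 0.084296 / 0.13387 ≈ 0.630
P(supply-chain beacon | evidence) = 0.0036951 / 0.13387 ≈ 0.028
P(lateral movement | evidence) = 0.045883 / 0.13387 ≈ 0.343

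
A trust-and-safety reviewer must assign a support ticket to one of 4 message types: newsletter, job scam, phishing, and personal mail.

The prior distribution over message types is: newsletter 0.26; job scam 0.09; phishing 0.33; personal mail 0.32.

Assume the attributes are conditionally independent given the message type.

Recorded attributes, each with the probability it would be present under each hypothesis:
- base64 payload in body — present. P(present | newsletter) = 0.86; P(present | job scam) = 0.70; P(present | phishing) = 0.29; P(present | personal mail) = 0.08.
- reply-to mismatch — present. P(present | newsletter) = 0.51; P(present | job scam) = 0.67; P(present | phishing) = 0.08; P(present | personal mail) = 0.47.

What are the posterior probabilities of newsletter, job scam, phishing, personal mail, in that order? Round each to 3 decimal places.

0.648, 0.240, 0.044, 0.068

For each hypothesis, the unnormalized posterior weight is prior × product of the attribute likelihoods:
  newsletter: 0.26 × 0.86 × 0.51 = 0.11404
  job scam: 0.09 × 0.70 × 0.67 = 0.04221
  phishing: 0.33 × 0.29 × 0.08 = 0.007656
  personal mail: 0.32 × 0.08 × 0.47 = 0.012032
Marginal likelihood of the evidence = 0.17593.
P(newsletter | evidence) = 0.11404 / 0.17593 ≈ 0.648
P(job scam | evidence) = 0.04221 / 0.17593 ≈ 0.240
P(phishing | evidence) = 0.007656 / 0.17593 ≈ 0.044
P(personal mail | evidence) = 0.012032 / 0.17593 ≈ 0.068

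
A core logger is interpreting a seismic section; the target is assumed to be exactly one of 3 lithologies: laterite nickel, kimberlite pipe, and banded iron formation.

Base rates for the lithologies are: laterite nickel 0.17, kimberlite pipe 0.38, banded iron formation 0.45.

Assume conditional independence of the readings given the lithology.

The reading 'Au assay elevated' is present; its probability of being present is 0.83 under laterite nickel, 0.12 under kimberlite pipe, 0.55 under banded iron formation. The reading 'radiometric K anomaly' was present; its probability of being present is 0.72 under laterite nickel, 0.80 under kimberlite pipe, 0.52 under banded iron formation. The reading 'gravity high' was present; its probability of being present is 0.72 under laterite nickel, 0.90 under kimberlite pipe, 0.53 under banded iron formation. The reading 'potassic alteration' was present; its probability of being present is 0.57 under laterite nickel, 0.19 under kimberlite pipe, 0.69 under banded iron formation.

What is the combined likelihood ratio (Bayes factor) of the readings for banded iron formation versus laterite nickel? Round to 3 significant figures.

0.426

Take the product of per-reading likelihoods under each hypothesis, then divide.
  banded iron formation: 0.55 × 0.52 × 0.53 × 0.69 = 0.10459
  laterite nickel: 0.83 × 0.72 × 0.72 × 0.57 = 0.24526
Bayes factor = 0.10459 / 0.24526 ≈ 0.426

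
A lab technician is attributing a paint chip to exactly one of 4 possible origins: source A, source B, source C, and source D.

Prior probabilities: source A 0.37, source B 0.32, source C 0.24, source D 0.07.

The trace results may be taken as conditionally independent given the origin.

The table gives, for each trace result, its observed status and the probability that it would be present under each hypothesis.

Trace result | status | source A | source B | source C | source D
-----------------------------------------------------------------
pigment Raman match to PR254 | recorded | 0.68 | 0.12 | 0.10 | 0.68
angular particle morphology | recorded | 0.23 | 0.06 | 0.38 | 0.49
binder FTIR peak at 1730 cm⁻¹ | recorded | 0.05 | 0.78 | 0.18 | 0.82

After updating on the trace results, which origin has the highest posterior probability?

For each hypothesis, the unnormalized posterior weight is prior × product of the trace result likelihoods:
  source A: 0.37 × 0.68 × 0.23 × 0.05 = 0.0028934
  source B: 0.32 × 0.12 × 0.06 × 0.78 = 0.0017971
  source C: 0.24 × 0.10 × 0.38 × 0.18 = 0.0016416
  source D: 0.07 × 0.68 × 0.49 × 0.82 = 0.019126
Normalizing constant Z = 0.0028934 + 0.0017971 + 0.0016416 + 0.019126 = 0.025458.
P(source A | evidence) ≈ 0.0028934 / 0.025458 ≈ 0.114
P(source B | evidence) ≈ 0.0017971 / 0.025458 ≈ 0.071
P(source C | evidence) ≈ 0.0016416 / 0.025458 ≈ 0.064
P(source D | evidence) ≈ 0.019126 / 0.025458 ≈ 0.751
The largest is 0.751, so source D is most probable.

source D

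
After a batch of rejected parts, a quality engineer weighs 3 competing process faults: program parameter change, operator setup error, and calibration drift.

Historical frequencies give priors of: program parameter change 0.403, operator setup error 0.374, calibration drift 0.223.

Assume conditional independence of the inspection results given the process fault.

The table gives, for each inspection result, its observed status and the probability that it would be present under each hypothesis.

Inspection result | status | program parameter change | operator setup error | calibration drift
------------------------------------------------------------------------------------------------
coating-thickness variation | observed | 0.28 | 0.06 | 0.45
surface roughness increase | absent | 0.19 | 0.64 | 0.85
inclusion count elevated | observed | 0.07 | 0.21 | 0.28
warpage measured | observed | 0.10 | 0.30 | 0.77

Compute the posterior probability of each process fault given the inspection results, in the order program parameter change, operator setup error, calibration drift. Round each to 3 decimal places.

For each hypothesis, the unnormalized posterior weight is prior × product of the inspection result likelihoods (using 1 − P(present | H) for each absent inspection result):
  program parameter change: 0.403 × 0.28 × (1 − 0.19) × 0.07 × 0.10 = 0.0006398
  operator setup error: 0.374 × 0.06 × (1 − 0.64) × 0.21 × 0.30 = 0.00050894
  calibration drift: 0.223 × 0.45 × (1 − 0.85) × 0.28 × 0.77 = 0.0032453
Marginal likelihood of the evidence = 0.0043941.
P(program parameter change | evidence) = 0.0006398 / 0.0043941 ≈ 0.146
P(operator setup error | evidence) = 0.00050894 / 0.0043941 ≈ 0.116
P(calibration drift | evidence) = 0.0032453 / 0.0043941 ≈ 0.739

0.146, 0.116, 0.739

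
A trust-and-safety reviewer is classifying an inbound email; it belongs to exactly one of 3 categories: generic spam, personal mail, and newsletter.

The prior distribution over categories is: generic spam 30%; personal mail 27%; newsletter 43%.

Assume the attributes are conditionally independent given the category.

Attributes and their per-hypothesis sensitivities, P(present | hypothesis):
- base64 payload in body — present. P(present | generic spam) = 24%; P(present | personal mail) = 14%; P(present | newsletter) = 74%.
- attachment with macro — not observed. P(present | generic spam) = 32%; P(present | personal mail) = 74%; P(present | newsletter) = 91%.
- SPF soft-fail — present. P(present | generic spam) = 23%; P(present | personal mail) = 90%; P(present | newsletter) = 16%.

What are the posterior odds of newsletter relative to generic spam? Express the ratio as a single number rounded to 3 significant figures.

0.407

Unnormalized posterior weight (prior times the attribute likelihoods) for each of the two hypotheses (using 1 − P(present | H) for each absent attribute):
  newsletter: 0.43 × 0.74 × (1 − 0.91) × 0.16 = 0.0045821
  generic spam: 0.30 × 0.24 × (1 − 0.32) × 0.23 = 0.011261
Odds(newsletter : generic spam) = 0.0045821 / 0.011261 ≈ 0.407.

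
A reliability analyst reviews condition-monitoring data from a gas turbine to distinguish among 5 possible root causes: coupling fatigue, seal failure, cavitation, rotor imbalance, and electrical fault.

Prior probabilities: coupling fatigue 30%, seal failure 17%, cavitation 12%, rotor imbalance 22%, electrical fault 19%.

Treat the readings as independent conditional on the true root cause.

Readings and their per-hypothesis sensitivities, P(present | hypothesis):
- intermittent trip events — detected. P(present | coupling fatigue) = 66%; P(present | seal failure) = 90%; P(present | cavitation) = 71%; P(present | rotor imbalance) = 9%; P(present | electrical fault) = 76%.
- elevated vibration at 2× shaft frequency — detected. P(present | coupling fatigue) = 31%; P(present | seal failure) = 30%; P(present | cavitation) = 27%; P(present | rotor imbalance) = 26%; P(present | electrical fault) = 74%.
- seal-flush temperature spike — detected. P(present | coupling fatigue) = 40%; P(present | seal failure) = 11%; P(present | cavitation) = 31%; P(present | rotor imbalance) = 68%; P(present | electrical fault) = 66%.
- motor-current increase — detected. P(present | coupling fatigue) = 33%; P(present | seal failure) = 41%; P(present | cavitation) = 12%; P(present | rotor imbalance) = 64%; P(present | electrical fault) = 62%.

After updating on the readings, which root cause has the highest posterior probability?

By Bayes' rule with conditional independence, the unnormalized weight for each hypothesis is prior × ∏ likelihoods:
  coupling fatigue: 0.30 × 0.66 × 0.31 × 0.40 × 0.33 = 0.0081022
  seal failure: 0.17 × 0.90 × 0.30 × 0.11 × 0.41 = 0.0020701
  cavitation: 0.12 × 0.71 × 0.27 × 0.31 × 0.12 = 0.00085575
  rotor imbalance: 0.22 × 0.09 × 0.26 × 0.68 × 0.64 = 0.0022404
  electrical fault: 0.19 × 0.76 × 0.74 × 0.66 × 0.62 = 0.043725
Normalizing constant Z = 0.0081022 + 0.0020701 + 0.00085575 + 0.0022404 + 0.043725 = 0.056994.
P(coupling fatigue | evidence) ≈ 0.0081022 / 0.056994 ≈ 0.142
P(seal failure | evidence) ≈ 0.0020701 / 0.056994 ≈ 0.036
P(cavitation | evidence) ≈ 0.00085575 / 0.056994 ≈ 0.015
P(rotor imbalance | evidence) ≈ 0.0022404 / 0.056994 ≈ 0.039
P(electrical fault | evidence) ≈ 0.043725 / 0.056994 ≈ 0.767
The largest is 0.767, so electrical fault is most probable.

electrical fault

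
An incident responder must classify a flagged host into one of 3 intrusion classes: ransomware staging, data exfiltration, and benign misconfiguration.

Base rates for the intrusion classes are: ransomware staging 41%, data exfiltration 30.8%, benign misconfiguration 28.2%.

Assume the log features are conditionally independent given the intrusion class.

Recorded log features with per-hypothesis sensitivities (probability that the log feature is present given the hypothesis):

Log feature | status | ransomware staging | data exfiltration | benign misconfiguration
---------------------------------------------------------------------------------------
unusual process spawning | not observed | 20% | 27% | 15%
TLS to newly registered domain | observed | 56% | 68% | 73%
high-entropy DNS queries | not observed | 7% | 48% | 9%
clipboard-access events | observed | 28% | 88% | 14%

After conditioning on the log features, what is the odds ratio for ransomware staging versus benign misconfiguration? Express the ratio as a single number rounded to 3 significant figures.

Posterior odds equal prior odds times the likelihood ratio; only the two competing hypotheses matter (using 1 − P(present | H) for each absent log feature).
  ransomware staging: 0.410 × (1 − 0.20) × 0.56 × (1 − 0.07) × 0.28 = 0.04783
  benign misconfiguration: 0.282 × (1 − 0.15) × 0.73 × (1 − 0.09) × 0.14 = 0.022293
Odds(ransomware staging : benign misconfiguration) = 0.04783 / 0.022293 ≈ 2.15.

2.15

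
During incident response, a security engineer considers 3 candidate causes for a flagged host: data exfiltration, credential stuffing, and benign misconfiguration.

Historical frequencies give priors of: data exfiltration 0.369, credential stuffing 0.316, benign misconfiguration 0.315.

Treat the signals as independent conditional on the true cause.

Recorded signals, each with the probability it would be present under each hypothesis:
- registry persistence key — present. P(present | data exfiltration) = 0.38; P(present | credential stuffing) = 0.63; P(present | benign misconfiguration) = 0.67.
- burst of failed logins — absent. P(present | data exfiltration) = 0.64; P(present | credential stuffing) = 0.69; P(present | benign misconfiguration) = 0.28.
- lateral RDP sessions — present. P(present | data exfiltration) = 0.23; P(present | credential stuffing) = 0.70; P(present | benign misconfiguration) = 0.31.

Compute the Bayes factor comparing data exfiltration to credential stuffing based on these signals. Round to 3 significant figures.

Take the product of per-signal likelihoods under each hypothesis (using 1 − P(present | H) for each absent signal), then divide.
  data exfiltration: 0.38 × (1 − 0.64) × 0.23 = 0.031464
  credential stuffing: 0.63 × (1 − 0.69) × 0.70 = 0.13671
Bayes factor = 0.031464 / 0.13671 ≈ 0.230

0.230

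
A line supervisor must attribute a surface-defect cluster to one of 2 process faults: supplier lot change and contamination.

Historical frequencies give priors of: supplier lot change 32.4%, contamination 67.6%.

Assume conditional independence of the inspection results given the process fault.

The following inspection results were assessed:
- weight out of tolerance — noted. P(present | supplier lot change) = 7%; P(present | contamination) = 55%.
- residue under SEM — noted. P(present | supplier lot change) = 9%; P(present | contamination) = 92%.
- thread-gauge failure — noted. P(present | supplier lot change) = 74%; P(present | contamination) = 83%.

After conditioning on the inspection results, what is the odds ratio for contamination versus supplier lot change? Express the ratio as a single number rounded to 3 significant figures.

188

Unnormalized posterior weight (prior times the inspection result likelihoods) for each of the two hypotheses:
  contamination: 0.676 × 0.55 × 0.92 × 0.83 = 0.28391
  supplier lot change: 0.324 × 0.07 × 0.09 × 0.74 = 0.0015105
Odds(contamination : supplier lot change) = 0.28391 / 0.0015105 ≈ 188.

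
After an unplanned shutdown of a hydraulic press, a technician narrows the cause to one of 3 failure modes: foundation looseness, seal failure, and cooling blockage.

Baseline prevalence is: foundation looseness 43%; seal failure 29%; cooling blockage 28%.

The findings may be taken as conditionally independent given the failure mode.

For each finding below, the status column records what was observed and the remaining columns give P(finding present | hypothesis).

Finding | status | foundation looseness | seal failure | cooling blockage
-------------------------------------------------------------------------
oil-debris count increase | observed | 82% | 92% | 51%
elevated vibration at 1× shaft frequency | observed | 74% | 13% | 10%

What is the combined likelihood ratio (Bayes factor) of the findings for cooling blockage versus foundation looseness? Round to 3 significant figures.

0.0840

The Bayes factor is the ratio of the joint likelihoods of the evidence pattern under the two hypotheses.
  cooling blockage: 0.51 × 0.10 = 0.051
  foundation looseness: 0.82 × 0.74 = 0.6068
Bayes factor = 0.051 / 0.6068 ≈ 0.0840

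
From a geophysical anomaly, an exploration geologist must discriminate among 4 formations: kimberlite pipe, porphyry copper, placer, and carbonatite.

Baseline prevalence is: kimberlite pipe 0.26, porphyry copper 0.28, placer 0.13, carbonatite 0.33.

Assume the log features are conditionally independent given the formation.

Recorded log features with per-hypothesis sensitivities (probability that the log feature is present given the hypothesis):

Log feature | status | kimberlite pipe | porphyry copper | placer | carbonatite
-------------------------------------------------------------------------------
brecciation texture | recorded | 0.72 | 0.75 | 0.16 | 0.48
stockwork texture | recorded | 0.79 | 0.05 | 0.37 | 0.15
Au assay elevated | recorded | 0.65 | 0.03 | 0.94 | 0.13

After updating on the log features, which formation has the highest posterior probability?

kimberlite pipe

By Bayes' rule with conditional independence, the unnormalized weight for each hypothesis is prior × ∏ likelihoods:
  kimberlite pipe: 0.26 × 0.72 × 0.79 × 0.65 = 0.096127
  porphyry copper: 0.28 × 0.75 × 0.05 × 0.03 = 0.000315
  placer: 0.13 × 0.16 × 0.37 × 0.94 = 0.0072342
  carbonatite: 0.33 × 0.48 × 0.15 × 0.13 = 0.0030888
Marginal likelihood of the evidence = 0.10677.
P(kimberlite pipe | evidence) ≈ 0.096127 / 0.10677 ≈ 0.900
P(porphyry copper | evidence) ≈ 0.000315 / 0.10677 ≈ 0.003
P(placer | evidence) ≈ 0.0072342 / 0.10677 ≈ 0.068
P(carbonatite | evidence) ≈ 0.0030888 / 0.10677 ≈ 0.029
The largest is 0.900, so kimberlite pipe is most probable.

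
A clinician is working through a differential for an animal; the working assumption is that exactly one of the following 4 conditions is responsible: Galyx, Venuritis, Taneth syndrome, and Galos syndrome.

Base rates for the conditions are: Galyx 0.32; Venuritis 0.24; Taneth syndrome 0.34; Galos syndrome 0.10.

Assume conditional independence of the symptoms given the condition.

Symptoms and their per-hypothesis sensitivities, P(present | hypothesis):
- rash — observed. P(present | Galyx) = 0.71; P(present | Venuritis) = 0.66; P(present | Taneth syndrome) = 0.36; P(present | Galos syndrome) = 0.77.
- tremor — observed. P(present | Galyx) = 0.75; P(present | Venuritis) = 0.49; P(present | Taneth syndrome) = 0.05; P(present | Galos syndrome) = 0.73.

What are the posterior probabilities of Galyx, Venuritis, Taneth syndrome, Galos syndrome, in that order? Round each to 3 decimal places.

0.549, 0.250, 0.020, 0.181

Multiply each prior by the joint likelihood of the symptom pattern:
  Galyx: 0.32 × 0.71 × 0.75 = 0.1704
  Venuritis: 0.24 × 0.66 × 0.49 = 0.077616
  Taneth syndrome: 0.34 × 0.36 × 0.05 = 0.00612
  Galos syndrome: 0.10 × 0.77 × 0.73 = 0.05621
Marginal likelihood of the evidence = 0.31035.
P(Galyx | evidence) = 0.1704 / 0.31035 ≈ 0.549
P(Venuritis | evidence) = 0.077616 / 0.31035 ≈ 0.250
P(Taneth syndrome | evidence) = 0.00612 / 0.31035 ≈ 0.020
P(Galos syndrome | evidence) = 0.05621 / 0.31035 ≈ 0.181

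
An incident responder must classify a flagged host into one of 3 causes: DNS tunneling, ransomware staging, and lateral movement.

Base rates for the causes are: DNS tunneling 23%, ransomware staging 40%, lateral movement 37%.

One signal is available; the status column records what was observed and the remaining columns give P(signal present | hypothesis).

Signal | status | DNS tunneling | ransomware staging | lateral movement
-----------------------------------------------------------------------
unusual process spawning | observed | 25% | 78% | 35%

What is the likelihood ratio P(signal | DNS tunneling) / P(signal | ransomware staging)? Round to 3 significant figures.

0.321

Likelihood of this signal under each hypothesis:
  DNS tunneling: 0.25
  ransomware staging: 0.78
Bayes factor = 0.25 / 0.78 ≈ 0.321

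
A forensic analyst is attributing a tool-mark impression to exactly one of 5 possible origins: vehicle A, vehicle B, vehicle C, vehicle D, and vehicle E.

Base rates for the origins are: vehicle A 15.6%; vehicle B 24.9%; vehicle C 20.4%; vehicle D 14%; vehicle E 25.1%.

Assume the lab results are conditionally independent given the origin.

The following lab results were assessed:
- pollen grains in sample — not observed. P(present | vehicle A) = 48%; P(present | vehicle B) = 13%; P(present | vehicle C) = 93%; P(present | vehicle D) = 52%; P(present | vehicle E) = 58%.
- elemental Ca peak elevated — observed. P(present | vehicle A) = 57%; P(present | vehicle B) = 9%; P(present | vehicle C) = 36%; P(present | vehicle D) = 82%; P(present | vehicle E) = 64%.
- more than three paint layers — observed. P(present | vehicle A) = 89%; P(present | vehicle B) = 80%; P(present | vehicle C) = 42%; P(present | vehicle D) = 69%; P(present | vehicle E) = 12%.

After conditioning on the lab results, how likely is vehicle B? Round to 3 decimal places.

0.149

For each hypothesis, the unnormalized posterior weight is prior × product of the lab result likelihoods (using 1 − P(present | H) for each absent lab result):
  vehicle A: 0.156 × (1 − 0.48) × 0.57 × 0.89 = 0.041152
  vehicle B: 0.249 × (1 − 0.13) × 0.09 × 0.80 = 0.015597
  vehicle C: 0.204 × (1 − 0.93) × 0.36 × 0.42 = 0.0021591
  vehicle D: 0.140 × (1 − 0.52) × 0.82 × 0.69 = 0.038022
  vehicle E: 0.251 × (1 − 0.58) × 0.64 × 0.12 = 0.0080963
Normalizing constant Z = 0.041152 + 0.015597 + 0.0021591 + 0.038022 + 0.0080963 = 0.10503.
P(vehicle B | evidence) = 0.015597 / 0.10503 ≈ 0.149.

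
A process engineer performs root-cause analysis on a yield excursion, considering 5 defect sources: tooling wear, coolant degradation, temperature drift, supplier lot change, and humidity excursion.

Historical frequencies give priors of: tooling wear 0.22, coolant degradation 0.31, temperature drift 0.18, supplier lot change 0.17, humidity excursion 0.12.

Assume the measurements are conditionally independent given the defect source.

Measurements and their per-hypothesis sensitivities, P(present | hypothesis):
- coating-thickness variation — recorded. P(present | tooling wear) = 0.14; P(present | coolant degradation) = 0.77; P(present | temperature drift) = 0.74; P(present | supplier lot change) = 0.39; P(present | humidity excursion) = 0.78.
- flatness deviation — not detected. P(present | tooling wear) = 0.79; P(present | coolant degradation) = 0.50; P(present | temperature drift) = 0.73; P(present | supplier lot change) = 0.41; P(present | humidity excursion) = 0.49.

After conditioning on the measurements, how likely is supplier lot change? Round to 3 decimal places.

By Bayes' rule with conditional independence, the unnormalized weight for each hypothesis is prior × ∏ likelihoods (using 1 − P(present | H) for each absent measurement):
  tooling wear: 0.22 × 0.14 × (1 − 0.79) = 0.006468
  coolant degradation: 0.31 × 0.77 × (1 − 0.50) = 0.11935
  temperature drift: 0.18 × 0.74 × (1 − 0.73) = 0.035964
  supplier lot change: 0.17 × 0.39 × (1 − 0.41) = 0.039117
  humidity excursion: 0.12 × 0.78 × (1 − 0.49) = 0.047736
The unnormalized weights sum to 0.24863.
P(supplier lot change | evidence) = 0.039117 / 0.24863 ≈ 0.157.

0.157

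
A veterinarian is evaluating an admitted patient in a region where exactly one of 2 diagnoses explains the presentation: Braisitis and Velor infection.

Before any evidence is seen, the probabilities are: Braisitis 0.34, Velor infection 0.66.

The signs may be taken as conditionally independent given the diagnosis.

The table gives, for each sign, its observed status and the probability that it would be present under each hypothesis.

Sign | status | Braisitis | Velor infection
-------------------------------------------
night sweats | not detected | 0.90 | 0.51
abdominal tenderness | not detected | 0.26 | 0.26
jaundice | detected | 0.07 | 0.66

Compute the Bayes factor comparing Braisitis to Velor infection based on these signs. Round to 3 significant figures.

0.0216

The Bayes factor is the ratio of the joint likelihoods of the sign pattern under the two hypotheses (using 1 − P(present | H) for each absent sign).
  Braisitis: (1 − 0.90) × (1 − 0.26) × 0.07 = 0.00518
  Velor infection: (1 − 0.51) × (1 − 0.26) × 0.66 = 0.23932
Bayes factor = 0.00518 / 0.23932 ≈ 0.0216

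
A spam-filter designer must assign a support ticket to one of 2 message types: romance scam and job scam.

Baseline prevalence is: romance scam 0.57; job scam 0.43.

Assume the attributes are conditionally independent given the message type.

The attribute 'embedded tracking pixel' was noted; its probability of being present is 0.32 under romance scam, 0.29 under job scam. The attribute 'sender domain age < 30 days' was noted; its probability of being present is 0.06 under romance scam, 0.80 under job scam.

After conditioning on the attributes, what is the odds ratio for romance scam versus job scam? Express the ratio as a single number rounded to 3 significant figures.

Posterior odds equal prior odds times the likelihood ratio; only the two competing hypotheses matter.
  romance scam: 0.57 × 0.32 × 0.06 = 0.010944
  job scam: 0.43 × 0.29 × 0.80 = 0.09976
Odds(romance scam : job scam) = 0.010944 / 0.09976 ≈ 0.110.

0.110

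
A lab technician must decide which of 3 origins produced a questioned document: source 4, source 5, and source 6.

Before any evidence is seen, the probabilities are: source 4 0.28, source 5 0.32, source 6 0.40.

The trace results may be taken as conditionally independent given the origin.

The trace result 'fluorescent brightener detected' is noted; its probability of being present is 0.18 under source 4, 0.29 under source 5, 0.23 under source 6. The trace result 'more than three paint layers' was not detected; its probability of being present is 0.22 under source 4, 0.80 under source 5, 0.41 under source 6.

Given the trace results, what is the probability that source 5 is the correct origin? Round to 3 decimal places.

By Bayes' rule with conditional independence, the unnormalized weight for each hypothesis is prior × ∏ likelihoods (using 1 − P(present | H) for each absent trace result):
  source 4: 0.28 × 0.18 × (1 − 0.22) = 0.039312
  source 5: 0.32 × 0.29 × (1 − 0.80) = 0.01856
  source 6: 0.40 × 0.23 × (1 − 0.41) = 0.05428
The unnormalized weights sum to 0.11215.
P(source 5 | evidence) = 0.01856 / 0.11215 ≈ 0.165.

0.165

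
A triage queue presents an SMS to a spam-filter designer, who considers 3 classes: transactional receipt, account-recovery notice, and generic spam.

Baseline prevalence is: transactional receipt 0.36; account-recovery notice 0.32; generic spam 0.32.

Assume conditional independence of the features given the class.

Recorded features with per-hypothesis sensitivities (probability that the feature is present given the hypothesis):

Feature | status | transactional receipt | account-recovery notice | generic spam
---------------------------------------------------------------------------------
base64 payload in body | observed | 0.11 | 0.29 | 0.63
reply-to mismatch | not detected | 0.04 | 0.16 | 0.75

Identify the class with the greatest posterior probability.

By Bayes' rule with conditional independence, the unnormalized weight for each hypothesis is prior × ∏ likelihoods (using 1 − P(present | H) for each absent feature):
  transactional receipt: 0.36 × 0.11 × (1 − 0.04) = 0.038016
  account-recovery notice: 0.32 × 0.29 × (1 − 0.16) = 0.077952
  generic spam: 0.32 × 0.63 × (1 − 0.75) = 0.0504
Normalizing constant Z = 0.038016 + 0.077952 + 0.0504 = 0.16637.
P(transactional receipt | evidence) ≈ 0.038016 / 0.16637 ≈ 0.229
P(account-recovery notice | evidence) ≈ 0.077952 / 0.16637 ≈ 0.469
P(generic spam | evidence) ≈ 0.0504 / 0.16637 ≈ 0.303
The largest is 0.469, so account-recovery notice is most probable.

account-recovery notice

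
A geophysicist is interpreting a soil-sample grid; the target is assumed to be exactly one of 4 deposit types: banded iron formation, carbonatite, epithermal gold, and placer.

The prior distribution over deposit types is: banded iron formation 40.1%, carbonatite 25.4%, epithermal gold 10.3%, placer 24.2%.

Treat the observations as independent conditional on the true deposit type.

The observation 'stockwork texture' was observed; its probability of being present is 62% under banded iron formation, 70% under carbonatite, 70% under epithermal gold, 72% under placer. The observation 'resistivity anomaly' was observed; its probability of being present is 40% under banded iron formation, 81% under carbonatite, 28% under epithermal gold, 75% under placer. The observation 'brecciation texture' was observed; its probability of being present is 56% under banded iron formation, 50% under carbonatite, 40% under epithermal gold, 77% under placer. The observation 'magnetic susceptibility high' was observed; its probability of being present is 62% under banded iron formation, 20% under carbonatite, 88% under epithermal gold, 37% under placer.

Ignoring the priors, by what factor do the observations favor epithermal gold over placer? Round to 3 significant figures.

0.448

Joint likelihood of the evidence pattern under each hypothesis:
  epithermal gold: 0.70 × 0.28 × 0.40 × 0.88 = 0.068992
  placer: 0.72 × 0.75 × 0.77 × 0.37 = 0.15385
Bayes factor = 0.068992 / 0.15385 ≈ 0.448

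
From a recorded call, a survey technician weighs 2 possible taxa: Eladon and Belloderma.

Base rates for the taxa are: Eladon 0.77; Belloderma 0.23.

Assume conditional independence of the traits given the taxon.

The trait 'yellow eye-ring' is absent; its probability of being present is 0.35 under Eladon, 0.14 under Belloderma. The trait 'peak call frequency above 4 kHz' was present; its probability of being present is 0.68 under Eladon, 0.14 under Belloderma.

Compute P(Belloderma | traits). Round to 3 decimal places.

0.075

Multiply each prior by the joint likelihood of the trait pattern (using 1 − P(present | H) for each absent trait):
  Eladon: 0.77 × (1 − 0.35) × 0.68 = 0.34034
  Belloderma: 0.23 × (1 − 0.14) × 0.14 = 0.027692
Normalizing constant Z = 0.34034 + 0.027692 = 0.36803.
P(Belloderma | evidence) = 0.027692 / 0.36803 ≈ 0.075.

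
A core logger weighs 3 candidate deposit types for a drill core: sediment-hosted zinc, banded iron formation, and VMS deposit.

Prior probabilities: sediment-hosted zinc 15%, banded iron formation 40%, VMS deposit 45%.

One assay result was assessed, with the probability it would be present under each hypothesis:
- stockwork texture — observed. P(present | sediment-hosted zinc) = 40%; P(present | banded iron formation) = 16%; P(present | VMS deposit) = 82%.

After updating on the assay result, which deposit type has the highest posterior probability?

For each hypothesis, the unnormalized posterior weight is prior × likelihood:
  sediment-hosted zinc: 0.15 × 0.40 = 0.06
  banded iron formation: 0.40 × 0.16 = 0.064
  VMS deposit: 0.45 × 0.82 = 0.369
The unnormalized weights sum to 0.493.
P(sediment-hosted zinc | evidence) ≈ 0.06 / 0.493 ≈ 0.122
P(banded iron formation | evidence) ≈ 0.064 / 0.493 ≈ 0.130
P(VMS deposit | evidence) ≈ 0.369 / 0.493 ≈ 0.748
The largest is 0.748, so VMS deposit is most probable.

VMS deposit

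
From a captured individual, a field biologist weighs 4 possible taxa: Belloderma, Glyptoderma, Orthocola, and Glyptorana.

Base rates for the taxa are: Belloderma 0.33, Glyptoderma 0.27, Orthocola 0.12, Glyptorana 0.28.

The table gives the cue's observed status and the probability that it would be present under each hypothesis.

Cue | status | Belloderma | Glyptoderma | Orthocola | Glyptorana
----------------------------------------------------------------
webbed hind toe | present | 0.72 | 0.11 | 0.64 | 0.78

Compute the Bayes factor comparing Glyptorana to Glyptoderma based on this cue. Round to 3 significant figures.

7.09

Likelihood of this cue under each hypothesis:
  Glyptorana: 0.78
  Glyptoderma: 0.11
Bayes factor = 0.78 / 0.11 ≈ 7.09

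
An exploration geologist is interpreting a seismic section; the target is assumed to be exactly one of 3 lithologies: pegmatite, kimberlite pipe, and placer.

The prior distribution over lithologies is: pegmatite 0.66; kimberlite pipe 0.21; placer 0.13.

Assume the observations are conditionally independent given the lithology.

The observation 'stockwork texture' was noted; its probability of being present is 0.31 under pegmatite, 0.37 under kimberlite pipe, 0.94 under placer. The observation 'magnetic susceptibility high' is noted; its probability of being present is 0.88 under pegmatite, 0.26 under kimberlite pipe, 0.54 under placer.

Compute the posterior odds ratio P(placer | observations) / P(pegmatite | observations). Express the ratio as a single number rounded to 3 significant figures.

Unnormalized posterior weight (prior times the observation likelihoods) for each of the two hypotheses:
  placer: 0.13 × 0.94 × 0.54 = 0.065988
  pegmatite: 0.66 × 0.31 × 0.88 = 0.18005
Posterior odds = 0.065988 / 0.18005 ≈ 0.367.

0.367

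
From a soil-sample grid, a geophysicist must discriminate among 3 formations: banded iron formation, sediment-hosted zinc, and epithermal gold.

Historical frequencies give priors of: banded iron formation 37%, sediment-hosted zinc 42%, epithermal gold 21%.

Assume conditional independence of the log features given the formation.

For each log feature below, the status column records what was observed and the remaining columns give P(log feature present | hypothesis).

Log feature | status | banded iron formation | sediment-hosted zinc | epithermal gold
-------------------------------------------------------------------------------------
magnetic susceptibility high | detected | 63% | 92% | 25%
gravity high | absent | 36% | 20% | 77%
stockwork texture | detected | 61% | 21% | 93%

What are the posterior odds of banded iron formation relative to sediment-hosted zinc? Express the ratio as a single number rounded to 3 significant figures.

Unnormalized posterior weight (prior times the log feature likelihoods) for each of the two hypotheses (using 1 − P(present | H) for each absent log feature):
  banded iron formation: 0.37 × 0.63 × (1 − 0.36) × 0.61 = 0.091002
  sediment-hosted zinc: 0.42 × 0.92 × (1 − 0.20) × 0.21 = 0.064915
Odds(banded iron formation : sediment-hosted zinc) = 0.091002 / 0.064915 ≈ 1.40.

1.40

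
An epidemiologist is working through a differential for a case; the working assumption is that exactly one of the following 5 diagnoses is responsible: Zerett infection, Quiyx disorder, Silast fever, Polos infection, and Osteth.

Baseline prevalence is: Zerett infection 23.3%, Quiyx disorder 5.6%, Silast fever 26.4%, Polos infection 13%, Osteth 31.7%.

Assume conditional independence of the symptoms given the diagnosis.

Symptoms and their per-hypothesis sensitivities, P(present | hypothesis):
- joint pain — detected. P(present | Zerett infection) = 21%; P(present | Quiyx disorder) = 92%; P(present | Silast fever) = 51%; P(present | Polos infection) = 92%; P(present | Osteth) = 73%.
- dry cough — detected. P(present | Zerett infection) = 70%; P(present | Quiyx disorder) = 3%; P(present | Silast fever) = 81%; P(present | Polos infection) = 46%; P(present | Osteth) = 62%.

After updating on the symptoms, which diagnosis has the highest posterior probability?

By Bayes' rule with conditional independence, the unnormalized weight for each hypothesis is prior × ∏ likelihoods:
  Zerett infection: 0.233 × 0.21 × 0.70 = 0.034251
  Quiyx disorder: 0.056 × 0.92 × 0.03 = 0.0015456
  Silast fever: 0.264 × 0.51 × 0.81 = 0.10906
  Polos infection: 0.130 × 0.92 × 0.46 = 0.055016
  Osteth: 0.317 × 0.73 × 0.62 = 0.14347
Marginal likelihood of the evidence = 0.34335.
P(Zerett infection | evidence) ≈ 0.034251 / 0.34335 ≈ 0.100
P(Quiyx disorder | evidence) ≈ 0.0015456 / 0.34335 ≈ 0.005
P(Silast fever | evidence) ≈ 0.10906 / 0.34335 ≈ 0.318
P(Polos infection | evidence) ≈ 0.055016 / 0.34335 ≈ 0.160
P(Osteth | evidence) ≈ 0.14347 / 0.34335 ≈ 0.418
The largest is 0.418, so Osteth is most probable.

Osteth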